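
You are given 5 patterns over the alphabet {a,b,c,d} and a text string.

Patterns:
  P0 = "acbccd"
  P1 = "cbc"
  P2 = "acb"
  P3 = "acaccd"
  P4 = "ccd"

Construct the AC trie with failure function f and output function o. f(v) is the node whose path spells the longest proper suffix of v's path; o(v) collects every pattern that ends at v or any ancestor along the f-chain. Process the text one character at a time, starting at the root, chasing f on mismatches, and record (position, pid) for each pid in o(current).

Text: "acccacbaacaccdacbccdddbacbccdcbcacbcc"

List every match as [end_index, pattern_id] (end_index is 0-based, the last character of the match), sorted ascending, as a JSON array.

Build automaton:
Trie (insert patterns):
  0='ε' goto a→1 c→7
  1='a' goto c→2
  2='ac' goto a→10 b→3
  3='acb' goto c→4  [P2 ends]
  4='acbc' goto c→5
  5='acbcc' goto d→6
  6='acbccd' goto ·  [P0 ends]
  7='c' goto b→8 c→14
  8='cb' goto c→9
  9='cbc' goto ·  [P1 ends]
  10='aca' goto c→11
  11='acac' goto c→12
  12='acacc' goto d→13
  13='acaccd' goto ·  [P3 ends]
  14='cc' goto d→15
  15='ccd' goto ·  [P4 ends]

Failure links (BFS by depth):
  fail(1) 'a': from fail(0)=0 chase 'a': 0 ⇒ 0;  out=∅∪out(0)=∅
  fail(7) 'c': from fail(0)=0 chase 'c': 0 ⇒ 0;  out=∅∪out(0)=∅
  fail(2) 'ac': from fail(1)=0 chase 'c': 0 ⇒ 7;  out=∅∪out(7)=∅
  fail(8) 'cb': from fail(7)=0 chase 'b': 0 ⇒ 0;  out=∅∪out(0)=∅
  fail(14) 'cc': from fail(7)=0 chase 'c': 0 ⇒ 7;  out=∅∪out(7)=∅
  fail(3) 'acb': from fail(2)=7 chase 'b': 7 ⇒ 8;  out={2}∪out(8)={2}
  fail(9) 'cbc': from fail(8)=0 chase 'c': 0 ⇒ 7;  out={1}∪out(7)={1}
  fail(10) 'aca': from fail(2)=7 chase 'a': 7→0 ⇒ 1;  out=∅∪out(1)=∅
  fail(15) 'ccd': from fail(14)=7 chase 'd': 7→0 ⇒ 0;  out={4}∪out(0)={4}
  fail(4) 'acbc': from fail(3)=8 chase 'c': 8 ⇒ 9;  out=∅∪out(9)={1}
  fail(11) 'acac': from fail(10)=1 chase 'c': 1 ⇒ 2;  out=∅∪out(2)=∅
  fail(5) 'acbcc': from fail(4)=9 chase 'c': 9→7 ⇒ 14;  out=∅∪out(14)=∅
  fail(12) 'acacc': from fail(11)=2 chase 'c': 2→7 ⇒ 14;  out=∅∪out(14)=∅
  fail(6) 'acbccd': from fail(5)=14 chase 'd': 14 ⇒ 15;  out={0}∪out(15)={0,4}
  fail(13) 'acaccd': from fail(12)=14 chase 'd': 14 ⇒ 15;  out={3}∪out(15)={3,4}

Run:
[0] read 'a'  n0⇒n1
[1] read 'c'  n1⇒n2
[2] read 'c'  n2⇒n14 ·f
[3] read 'c'  n14⇒n14 ·f
[4] read 'a'  n14⇒n1 ·f
[5] read 'c'  n1⇒n2
[6] read 'b'  n2⇒n3  emit P2@[4:6]
[7] read 'a'  n3⇒n1 ·f
[8] read 'a'  n1⇒n1 ·f
[9] read 'c'  n1⇒n2
[10] read 'a'  n2⇒n10
[11] read 'c'  n10⇒n11
[12] read 'c'  n11⇒n12
[13] read 'd'  n12⇒n13  emit P3@[8:13],P4@[11:13]
[14] read 'a'  n13⇒n1 ·f
[15] read 'c'  n1⇒n2
[16] read 'b'  n2⇒n3  emit P2@[14:16]
[17] read 'c'  n3⇒n4  emit P1@[15:17]
[18] read 'c'  n4⇒n5
[19] read 'd'  n5⇒n6  emit P0@[14:19],P4@[17:19]
[20] read 'd'  n6⇒n0 ·f
[21] read 'd'  n0⇒n0
[22] read 'b'  n0⇒n0
[23] read 'a'  n0⇒n1
[24] read 'c'  n1⇒n2
[25] read 'b'  n2⇒n3  emit P2@[23:25]
[26] read 'c'  n3⇒n4  emit P1@[24:26]
[27] read 'c'  n4⇒n5
[28] read 'd'  n5⇒n6  emit P0@[23:28],P4@[26:28]
[29] read 'c'  n6⇒n7 ·f
[30] read 'b'  n7⇒n8
[31] read 'c'  n8⇒n9  emit P1@[29:31]
[32] read 'a'  n9⇒n1 ·f
[33] read 'c'  n1⇒n2
[34] read 'b'  n2⇒n3  emit P2@[32:34]
[35] read 'c'  n3⇒n4  emit P1@[33:35]
[36] read 'c'  n4⇒n5

Result: [[6,2],[13,3],[13,4],[16,2],[17,1],[19,0],[19,4],[25,2],[26,1],[28,0],[28,4],[31,1],[34,2],[35,1]]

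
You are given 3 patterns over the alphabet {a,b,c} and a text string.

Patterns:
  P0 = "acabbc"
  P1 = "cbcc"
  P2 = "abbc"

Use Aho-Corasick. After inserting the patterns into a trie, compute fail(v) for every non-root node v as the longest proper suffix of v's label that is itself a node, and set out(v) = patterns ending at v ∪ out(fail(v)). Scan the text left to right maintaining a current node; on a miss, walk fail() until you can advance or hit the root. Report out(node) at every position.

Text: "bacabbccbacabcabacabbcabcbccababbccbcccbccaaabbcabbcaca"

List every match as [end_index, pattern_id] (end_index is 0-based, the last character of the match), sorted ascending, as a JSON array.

Build:
Trie nodes:
  n0 'ε': a→1 c→7
  n1 'a': b→11 c→2
  n2 'ac': a→3
  n3 'aca': b→4
  n4 'acab': b→5
  n5 'acabb': c→6
  n6 'acabbc': ·  ←P0
  n7 'c': b→8
  n8 'cb': c→9
  n9 'cbc': c→10
  n10 'cbcc': ·  ←P1
  n11 'ab': b→12
  n12 'abb': c→13
  n13 'abbc': ·  ←P2

Failure links (BFS by depth):
  n1('a'): parent n0 fail=0; on 'a' 0 → fail=0;  out ∅∪∅=∅
  n7('c'): parent n0 fail=0; on 'c' 0 → fail=0;  out ∅∪∅=∅
  n2('ac'): parent n1 fail=0; on 'c' 0 → fail=7;  out ∅∪∅=∅
  n8('cb'): parent n7 fail=0; on 'b' 0 → fail=0;  out ∅∪∅=∅
  n11('ab'): parent n1 fail=0; on 'b' 0 → fail=0;  out ∅∪∅=∅
  n3('aca'): parent n2 fail=7; on 'a' 7→0 → fail=1;  out ∅∪∅=∅
  n9('cbc'): parent n8 fail=0; on 'c' 0 → fail=7;  out ∅∪∅=∅
  n12('abb'): parent n11 fail=0; on 'b' 0 → fail=0;  out ∅∪∅=∅
  n4('acab'): parent n3 fail=1; on 'b' 1 → fail=11;  out ∅∪∅=∅
  n10('cbcc'): parent n9 fail=7; on 'c' 7→0 → fail=7;  out {1}∪∅={1}
  n13('abbc'): parent n12 fail=0; on 'c' 0 → fail=7;  out {2}∪∅={2}
  n5('acabb'): parent n4 fail=11; on 'b' 11 → fail=12;  out ∅∪∅=∅
  n6('acabbc'): parent n5 fail=12; on 'c' 12 → fail=13;  out {0}∪{2}={0,2}

Scan:
pos 0 'b': at 0
pos 1 'a': at 1
pos 2 'c': at 2
pos 3 'a': at 3
pos 4 'b': at 4
pos 5 'b': at 5
pos 6 'c': at 6  emit P0@[1:6],P2@[3:6]
pos 7 'c': at 7 (fail-walked)
pos 8 'b': at 8
pos 9 'a': at 1 (fail-walked)
pos 10 'c': at 2
pos 11 'a': at 3
pos 12 'b': at 4
pos 13 'c': at 7 (fail-walked)
pos 14 'a': at 1 (fail-walked)
pos 15 'b': at 11
pos 16 'a': at 1 (fail-walked)
pos 17 'c': at 2
pos 18 'a': at 3
pos 19 'b': at 4
pos 20 'b': at 5
pos 21 'c': at 6  emit P0@[16:21],P2@[18:21]
pos 22 'a': at 1 (fail-walked)
pos 23 'b': at 11
pos 24 'c': at 7 (fail-walked)
pos 25 'b': at 8
pos 26 'c': at 9
pos 27 'c': at 10  emit P1@[24:27]
pos 28 'a': at 1 (fail-walked)
pos 29 'b': at 11
pos 30 'a': at 1 (fail-walked)
pos 31 'b': at 11
pos 32 'b': at 12
pos 33 'c': at 13  emit P2@[30:33]
pos 34 'c': at 7 (fail-walked)
pos 35 'b': at 8
pos 36 'c': at 9
pos 37 'c': at 10  emit P1@[34:37]
pos 38 'c': at 7 (fail-walked)
pos 39 'b': at 8
pos 40 'c': at 9
pos 41 'c': at 10  emit P1@[38:41]
pos 42 'a': at 1 (fail-walked)
pos 43 'a': at 1 (fail-walked)
pos 44 'a': at 1 (fail-walked)
pos 45 'b': at 11
pos 46 'b': at 12
pos 47 'c': at 13  emit P2@[44:47]
pos 48 'a': at 1 (fail-walked)
pos 49 'b': at 11
pos 50 'b': at 12
pos 51 'c': at 13  emit P2@[48:51]
pos 52 'a': at 1 (fail-walked)
pos 53 'c': at 2
pos 54 'a': at 3

Result: [[6,0],[6,2],[21,0],[21,2],[27,1],[33,2],[37,1],[41,1],[47,2],[51,2]]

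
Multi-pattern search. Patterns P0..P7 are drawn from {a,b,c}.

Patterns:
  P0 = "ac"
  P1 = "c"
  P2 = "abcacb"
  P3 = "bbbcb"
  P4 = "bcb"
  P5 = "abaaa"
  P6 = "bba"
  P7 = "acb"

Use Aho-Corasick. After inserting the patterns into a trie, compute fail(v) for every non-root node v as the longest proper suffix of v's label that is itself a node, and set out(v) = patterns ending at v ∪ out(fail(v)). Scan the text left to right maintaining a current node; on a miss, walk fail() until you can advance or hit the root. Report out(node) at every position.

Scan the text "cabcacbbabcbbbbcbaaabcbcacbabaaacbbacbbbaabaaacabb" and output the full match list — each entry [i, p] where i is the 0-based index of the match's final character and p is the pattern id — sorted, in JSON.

Build automaton:
Trie nodes:
  0='ε' goto a→1 b→9 c→3
  1='a' goto b→4 c→2
  2='ac' goto b→20  ←P0
  3='c' goto ·  ←P1
  4='ab' goto a→16 c→5
  5='abc' goto a→6
  6='abca' goto c→7
  7='abcac' goto b→8
  8='abcacb' goto ·  ←P2
  9='b' goto b→10 c→14
  10='bb' goto a→19 b→11
  11='bbb' goto c→12
  12='bbbc' goto b→13
  13='bbbcb' goto ·  ←P3
  14='bc' goto b→15
  15='bcb' goto ·  ←P4
  16='aba' goto a→17
  17='abaa' goto a→18
  18='abaaa' goto ·  ←P5
  19='bba' goto ·  ←P6
  20='acb' goto ·  ←P7

BFS fail/out derivation:
  n1('a'): parent n0 fail=0; on 'a' 0 → fail=0;  out ∅∪∅=∅
  n3('c'): parent n0 fail=0; on 'c' 0 → fail=0;  out {1}∪∅={1}
  n9('b'): parent n0 fail=0; on 'b' 0 → fail=0;  out ∅∪∅=∅
  n2('ac'): parent n1 fail=0; on 'c' 0 → fail=3;  out {0}∪{1}={0,1}
  n4('ab'): parent n1 fail=0; on 'b' 0 → fail=9;  out ∅∪∅=∅
  n10('bb'): parent n9 fail=0; on 'b' 0 → fail=9;  out ∅∪∅=∅
  n14('bc'): parent n9 fail=0; on 'c' 0 → fail=3;  out ∅∪{1}={1}
  n5('abc'): parent n4 fail=9; on 'c' 9 → fail=14;  out ∅∪{1}={1}
  n11('bbb'): parent n10 fail=9; on 'b' 9 → fail=10;  out ∅∪∅=∅
  n15('bcb'): parent n14 fail=3; on 'b' 3→0 → fail=9;  out {4}∪∅={4}
  n16('aba'): parent n4 fail=9; on 'a' 9→0 → fail=1;  out ∅∪∅=∅
  n19('bba'): parent n10 fail=9; on 'a' 9→0 → fail=1;  out {6}∪∅={6}
  n20('acb'): parent n2 fail=3; on 'b' 3→0 → fail=9;  out {7}∪∅={7}
  n6('abca'): parent n5 fail=14; on 'a' 14→3→0 → fail=1;  out ∅∪∅=∅
  n12('bbbc'): parent n11 fail=10; on 'c' 10→9 → fail=14;  out ∅∪{1}={1}
  n17('abaa'): parent n16 fail=1; on 'a' 1→0 → fail=1;  out ∅∪∅=∅
  n7('abcac'): parent n6 fail=1; on 'c' 1 → fail=2;  out ∅∪{0,1}={0,1}
  n13('bbbcb'): parent n12 fail=14; on 'b' 14 → fail=15;  out {3}∪{4}={3,4}
  n18('abaaa'): parent n17 fail=1; on 'a' 1→0 → fail=1;  out {5}∪∅={5}
  n8('abcacb'): parent n7 fail=2; on 'b' 2 → fail=20;  out {2}∪{7}={2,7}

Scan:
pos 0 'c': at 3  ** P1@[0:0]
pos 1 'a': at 1 ·f
pos 2 'b': at 4
pos 3 'c': at 5  ** P1@[3:3]
pos 4 'a': at 6
pos 5 'c': at 7  ** P0@[4:5],P1@[5:5]
pos 6 'b': at 8  ** P2@[1:6],P7@[4:6]
pos 7 'b': at 10 ·f
pos 8 'a': at 19  ** P6@[6:8]
pos 9 'b': at 4 ·f
pos 10 'c': at 5  ** P1@[10:10]
pos 11 'b': at 15 ·f  ** P4@[9:11]
pos 12 'b': at 10 ·f
pos 13 'b': at 11
pos 14 'b': at 11 ·f
pos 15 'c': at 12  ** P1@[15:15]
pos 16 'b': at 13  ** P3@[12:16],P4@[14:16]
pos 17 'a': at 1 ·f
pos 18 'a': at 1 ·f
pos 19 'a': at 1 ·f
pos 20 'b': at 4
pos 21 'c': at 5  ** P1@[21:21]
pos 22 'b': at 15 ·f  ** P4@[20:22]
pos 23 'c': at 14 ·f  ** P1@[23:23]
pos 24 'a': at 1 ·f
pos 25 'c': at 2  ** P0@[24:25],P1@[25:25]
pos 26 'b': at 20  ** P7@[24:26]
pos 27 'a': at 1 ·f
pos 28 'b': at 4
pos 29 'a': at 16
pos 30 'a': at 17
pos 31 'a': at 18  ** P5@[27:31]
pos 32 'c': at 2 ·f  ** P0@[31:32],P1@[32:32]
pos 33 'b': at 20  ** P7@[31:33]
pos 34 'b': at 10 ·f
pos 35 'a': at 19  ** P6@[33:35]
pos 36 'c': at 2 ·f  ** P0@[35:36],P1@[36:36]
pos 37 'b': at 20  ** P7@[35:37]
pos 38 'b': at 10 ·f
pos 39 'b': at 11
pos 40 'a': at 19 ·f  ** P6@[38:40]
pos 41 'a': at 1 ·f
pos 42 'b': at 4
pos 43 'a': at 16
pos 44 'a': at 17
pos 45 'a': at 18  ** P5@[41:45]
pos 46 'c': at 2 ·f  ** P0@[45:46],P1@[46:46]
pos 47 'a': at 1 ·f
pos 48 'b': at 4
pos 49 'b': at 10 ·f

Result: [[0,1],[3,1],[5,0],[5,1],[6,2],[6,7],[8,6],[10,1],[11,4],[15,1],[16,3],[16,4],[21,1],[22,4],[23,1],[25,0],[25,1],[26,7],[31,5],[32,0],[32,1],[33,7],[35,6],[36,0],[36,1],[37,7],[40,6],[45,5],[46,0],[46,1]]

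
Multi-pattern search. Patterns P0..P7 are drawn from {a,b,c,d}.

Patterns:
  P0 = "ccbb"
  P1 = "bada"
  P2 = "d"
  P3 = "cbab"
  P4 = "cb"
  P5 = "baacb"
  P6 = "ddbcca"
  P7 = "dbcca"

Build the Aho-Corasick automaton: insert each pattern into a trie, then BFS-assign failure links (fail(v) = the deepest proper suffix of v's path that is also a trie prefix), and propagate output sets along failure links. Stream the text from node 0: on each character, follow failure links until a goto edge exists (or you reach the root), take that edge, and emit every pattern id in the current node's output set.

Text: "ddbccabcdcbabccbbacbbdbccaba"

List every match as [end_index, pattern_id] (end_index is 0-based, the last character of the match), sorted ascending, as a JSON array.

Build automaton:
Trie (insert patterns):
  0='ε' goto b→5 c→1 d→9
  1='c' goto b→10 c→2
  2='cc' goto b→3
  3='ccb' goto b→4
  4='ccbb' goto ·  ←P0
  5='b' goto a→6
  6='ba' goto a→13 d→7
  7='bad' goto a→8
  8='bada' goto ·  ←P1
  9='d' goto b→21 d→16  ←P2
  10='cb' goto a→11  ←P4
  11='cba' goto b→12
  12='cbab' goto ·  ←P3
  13='baa' goto c→14
  14='baac' goto b→15
  15='baacb' goto ·  ←P5
  16='dd' goto b→17
  17='ddb' goto c→18
  18='ddbc' goto c→19
  19='ddbcc' goto a→20
  20='ddbcca' goto ·  ←P6
  21='db' goto c→22
  22='dbc' goto c→23
  23='dbcc' goto a→24
  24='dbcca' goto ·  ←P7

BFS fail/out derivation:
  fail(1) 'c': from fail(0)=0 chase 'c': 0 ⇒ 0;  out=∅∪out(0)=∅
  fail(5) 'b': from fail(0)=0 chase 'b': 0 ⇒ 0;  out=∅∪out(0)=∅
  fail(9) 'd': from fail(0)=0 chase 'd': 0 ⇒ 0;  out={2}∪out(0)={2}
  fail(2) 'cc': from fail(1)=0 chase 'c': 0 ⇒ 1;  out=∅∪out(1)=∅
  fail(6) 'ba': from fail(5)=0 chase 'a': 0 ⇒ 0;  out=∅∪out(0)=∅
  fail(10) 'cb': from fail(1)=0 chase 'b': 0 ⇒ 5;  out={4}∪out(5)={4}
  fail(16) 'dd': from fail(9)=0 chase 'd': 0 ⇒ 9;  out=∅∪out(9)={2}
  fail(21) 'db': from fail(9)=0 chase 'b': 0 ⇒ 5;  out=∅∪out(5)=∅
  fail(3) 'ccb': from fail(2)=1 chase 'b': 1 ⇒ 10;  out=∅∪out(10)={4}
  fail(7) 'bad': from fail(6)=0 chase 'd': 0 ⇒ 9;  out=∅∪out(9)={2}
  fail(11) 'cba': from fail(10)=5 chase 'a': 5 ⇒ 6;  out=∅∪out(6)=∅
  fail(13) 'baa': from fail(6)=0 chase 'a': 0 ⇒ 0;  out=∅∪out(0)=∅
  fail(17) 'ddb': from fail(16)=9 chase 'b': 9 ⇒ 21;  out=∅∪out(21)=∅
  fail(22) 'dbc': from fail(21)=5 chase 'c': 5→0 ⇒ 1;  out=∅∪out(1)=∅
  fail(4) 'ccbb': from fail(3)=10 chase 'b': 10→5→0 ⇒ 5;  out={0}∪out(5)={0}
  fail(8) 'bada': from fail(7)=9 chase 'a': 9→0 ⇒ 0;  out={1}∪out(0)={1}
  fail(12) 'cbab': from fail(11)=6 chase 'b': 6→0 ⇒ 5;  out={3}∪out(5)={3}
  fail(14) 'baac': from fail(13)=0 chase 'c': 0 ⇒ 1;  out=∅∪out(1)=∅
  fail(18) 'ddbc': from fail(17)=21 chase 'c': 21 ⇒ 22;  out=∅∪out(22)=∅
  fail(23) 'dbcc': from fail(22)=1 chase 'c': 1 ⇒ 2;  out=∅∪out(2)=∅
  fail(15) 'baacb': from fail(14)=1 chase 'b': 1 ⇒ 10;  out={5}∪out(10)={4,5}
  fail(19) 'ddbcc': from fail(18)=22 chase 'c': 22 ⇒ 23;  out=∅∪out(23)=∅
  fail(24) 'dbcca': from fail(23)=2 chase 'a': 2→1→0 ⇒ 0;  out={7}∪out(0)={7}
  fail(20) 'ddbcca': from fail(19)=23 chase 'a': 23 ⇒ 24;  out={6}∪out(24)={6,7}

Scan:
i=0 'd': node 0→9  → match P2@[0:0]
i=1 'd': node 9→16  → match P2@[1:1]
i=2 'b': node 16→17
i=3 'c': node 17→18
i=4 'c': node 18→19
i=5 'a': node 19→20  → match P6@[0:5],P7@[1:5]
i=6 'b': node 20→5 (via fail)
i=7 'c': node 5→1 (via fail)
i=8 'd': node 1→9 (via fail)  → match P2@[8:8]
i=9 'c': node 9→1 (via fail)
i=10 'b': node 1→10  → match P4@[9:10]
i=11 'a': node 10→11
i=12 'b': node 11→12  → match P3@[9:12]
i=13 'c': node 12→1 (via fail)
i=14 'c': node 1→2
i=15 'b': node 2→3  → match P4@[14:15]
i=16 'b': node 3→4  → match P0@[13:16]
i=17 'a': node 4→6 (via fail)
i=18 'c': node 6→1 (via fail)
i=19 'b': node 1→10  → match P4@[18:19]
i=20 'b': node 10→5 (via fail)
i=21 'd': node 5→9 (via fail)  → match P2@[21:21]
i=22 'b': node 9→21
i=23 'c': node 21→22
i=24 'c': node 22→23
i=25 'a': node 23→24  → match P7@[21:25]
i=26 'b': node 24→5 (via fail)
i=27 'a': node 5→6

All matches (sorted): [[0,2],[1,2],[5,6],[5,7],[8,2],[10,4],[12,3],[15,4],[16,0],[19,4],[21,2],[25,7]]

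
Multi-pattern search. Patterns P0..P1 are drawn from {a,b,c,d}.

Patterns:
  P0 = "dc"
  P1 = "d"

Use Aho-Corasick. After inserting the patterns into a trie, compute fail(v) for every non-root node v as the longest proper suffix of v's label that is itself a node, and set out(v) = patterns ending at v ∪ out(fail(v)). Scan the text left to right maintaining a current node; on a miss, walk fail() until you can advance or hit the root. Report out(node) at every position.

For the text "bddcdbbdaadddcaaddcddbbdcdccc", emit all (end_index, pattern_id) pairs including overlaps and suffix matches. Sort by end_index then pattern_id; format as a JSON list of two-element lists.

Build automaton:
Trie nodes:
  n0 'ε': d→1
  n1 'd': c→2  [P1 ends]
  n2 'dc': ·  [P0 ends]

BFS fail/out derivation:
  fail(1) 'd': from fail(0)=0 chase 'd': 0 ⇒ 0;  out={1}∪out(0)={1}
  fail(2) 'dc': from fail(1)=0 chase 'c': 0 ⇒ 0;  out={0}∪out(0)={0}

Run:
i=0 'b': node 0→0
i=1 'd': node 0→1  emit P1@[1:1]
i=2 'd': node 1→1 ·f  emit P1@[2:2]
i=3 'c': node 1→2  emit P0@[2:3]
i=4 'd': node 2→1 ·f  emit P1@[4:4]
i=5 'b': node 1→0 ·f
i=6 'b': node 0→0
i=7 'd': node 0→1  emit P1@[7:7]
i=8 'a': node 1→0 ·f
i=9 'a': node 0→0
i=10 'd': node 0→1  emit P1@[10:10]
i=11 'd': node 1→1 ·f  emit P1@[11:11]
i=12 'd': node 1→1 ·f  emit P1@[12:12]
i=13 'c': node 1→2  emit P0@[12:13]
i=14 'a': node 2→0 ·f
i=15 'a': node 0→0
i=16 'd': node 0→1  emit P1@[16:16]
i=17 'd': node 1→1 ·f  emit P1@[17:17]
i=18 'c': node 1→2  emit P0@[17:18]
i=19 'd': node 2→1 ·f  emit P1@[19:19]
i=20 'd': node 1→1 ·f  emit P1@[20:20]
i=21 'b': node 1→0 ·f
i=22 'b': node 0→0
i=23 'd': node 0→1  emit P1@[23:23]
i=24 'c': node 1→2  emit P0@[23:24]
i=25 'd': node 2→1 ·f  emit P1@[25:25]
i=26 'c': node 1→2  emit P0@[25:26]
i=27 'c': node 2→0 ·f
i=28 'c': node 0→0

Result: [[1,1],[2,1],[3,0],[4,1],[7,1],[10,1],[11,1],[12,1],[13,0],[16,1],[17,1],[18,0],[19,1],[20,1],[23,1],[24,0],[25,1],[26,0]]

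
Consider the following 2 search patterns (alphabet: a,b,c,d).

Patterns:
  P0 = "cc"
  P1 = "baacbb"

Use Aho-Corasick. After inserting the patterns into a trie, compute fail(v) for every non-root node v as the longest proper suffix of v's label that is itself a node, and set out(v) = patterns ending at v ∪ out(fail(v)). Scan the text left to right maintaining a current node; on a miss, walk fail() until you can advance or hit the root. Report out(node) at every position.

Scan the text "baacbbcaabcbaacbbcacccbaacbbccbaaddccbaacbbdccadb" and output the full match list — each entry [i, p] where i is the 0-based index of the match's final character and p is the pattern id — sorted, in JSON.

Build automaton:
Trie nodes:
  n0 'ε': b→3 c→1
  n1 'c': c→2
  n2 'cc': ·  [P0 ends]
  n3 'b': a→4
  n4 'ba': a→5
  n5 'baa': c→6
  n6 'baac': b→7
  n7 'baacb': b→8
  n8 'baacbb': ·  [P1 ends]

BFS fail/out derivation:
  n1('c'): parent n0 fail=0; on 'c' 0 → fail=0;  out ∅∪∅=∅
  n3('b'): parent n0 fail=0; on 'b' 0 → fail=0;  out ∅∪∅=∅
  n2('cc'): parent n1 fail=0; on 'c' 0 → fail=1;  out {0}∪∅={0}
  n4('ba'): parent n3 fail=0; on 'a' 0 → fail=0;  out ∅∪∅=∅
  n5('baa'): parent n4 fail=0; on 'a' 0 → fail=0;  out ∅∪∅=∅
  n6('baac'): parent n5 fail=0; on 'c' 0 → fail=1;  out ∅∪∅=∅
  n7('baacb'): parent n6 fail=1; on 'b' 1→0 → fail=3;  out ∅∪∅=∅
  n8('baacbb'): parent n7 fail=3; on 'b' 3→0 → fail=3;  out {1}∪∅={1}

Scan:
[0] read 'b'  n0⇒n3
[1] read 'a'  n3⇒n4
[2] read 'a'  n4⇒n5
[3] read 'c'  n5⇒n6
[4] read 'b'  n6⇒n7
[5] read 'b'  n7⇒n8  ** P1@[0:5]
[6] read 'c'  n8⇒n1 (fail-walked)
[7] read 'a'  n1⇒n0 (fail-walked)
[8] read 'a'  n0⇒n0
[9] read 'b'  n0⇒n3
[10] read 'c'  n3⇒n1 (fail-walked)
[11] read 'b'  n1⇒n3 (fail-walked)
[12] read 'a'  n3⇒n4
[13] read 'a'  n4⇒n5
[14] read 'c'  n5⇒n6
[15] read 'b'  n6⇒n7
[16] read 'b'  n7⇒n8  ** P1@[11:16]
[17] read 'c'  n8⇒n1 (fail-walked)
[18] read 'a'  n1⇒n0 (fail-walked)
[19] read 'c'  n0⇒n1
[20] read 'c'  n1⇒n2  ** P0@[19:20]
[21] read 'c'  n2⇒n2 (fail-walked)  ** P0@[20:21]
[22] read 'b'  n2⇒n3 (fail-walked)
[23] read 'a'  n3⇒n4
[24] read 'a'  n4⇒n5
[25] read 'c'  n5⇒n6
[26] read 'b'  n6⇒n7
[27] read 'b'  n7⇒n8  ** P1@[22:27]
[28] read 'c'  n8⇒n1 (fail-walked)
[29] read 'c'  n1⇒n2  ** P0@[28:29]
[30] read 'b'  n2⇒n3 (fail-walked)
[31] read 'a'  n3⇒n4
[32] read 'a'  n4⇒n5
[33] read 'd'  n5⇒n0 (fail-walked)
[34] read 'd'  n0⇒n0
[35] read 'c'  n0⇒n1
[36] read 'c'  n1⇒n2  ** P0@[35:36]
[37] read 'b'  n2⇒n3 (fail-walked)
[38] read 'a'  n3⇒n4
[39] read 'a'  n4⇒n5
[40] read 'c'  n5⇒n6
[41] read 'b'  n6⇒n7
[42] read 'b'  n7⇒n8  ** P1@[37:42]
[43] read 'd'  n8⇒n0 (fail-walked)
[44] read 'c'  n0⇒n1
[45] read 'c'  n1⇒n2  ** P0@[44:45]
[46] read 'a'  n2⇒n0 (fail-walked)
[47] read 'd'  n0⇒n0
[48] read 'b'  n0⇒n3

All matches (sorted): [[5,1],[16,1],[20,0],[21,0],[27,1],[29,0],[36,0],[42,1],[45,0]]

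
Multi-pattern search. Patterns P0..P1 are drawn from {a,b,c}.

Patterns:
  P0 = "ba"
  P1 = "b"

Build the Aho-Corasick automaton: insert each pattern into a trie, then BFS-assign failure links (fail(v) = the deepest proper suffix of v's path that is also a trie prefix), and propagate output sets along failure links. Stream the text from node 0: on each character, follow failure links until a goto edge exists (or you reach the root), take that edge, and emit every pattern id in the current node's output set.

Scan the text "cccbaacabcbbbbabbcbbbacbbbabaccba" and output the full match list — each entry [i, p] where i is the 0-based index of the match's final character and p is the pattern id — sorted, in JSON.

Build automaton:
Trie nodes:
  n0 'ε': b→1
  n1 'b': a→2  ←P1
  n2 'ba': ·  ←P0

Failure links (BFS by depth):
  n1('b'): parent n0 fail=0; on 'b' 0 → fail=0;  out {1}∪∅={1}
  n2('ba'): parent n1 fail=0; on 'a' 0 → fail=0;  out {0}∪∅={0}

Text stream:
[0] read 'c'  n0⇒n0
[1] read 'c'  n0⇒n0
[2] read 'c'  n0⇒n0
[3] read 'b'  n0⇒n1  ** P1@[3:3]
[4] read 'a'  n1⇒n2  ** P0@[3:4]
[5] read 'a'  n2⇒n0 ·f
[6] read 'c'  n0⇒n0
[7] read 'a'  n0⇒n0
[8] read 'b'  n0⇒n1  ** P1@[8:8]
[9] read 'c'  n1⇒n0 ·f
[10] read 'b'  n0⇒n1  ** P1@[10:10]
[11] read 'b'  n1⇒n1 ·f  ** P1@[11:11]
[12] read 'b'  n1⇒n1 ·f  ** P1@[12:12]
[13] read 'b'  n1⇒n1 ·f  ** P1@[13:13]
[14] read 'a'  n1⇒n2  ** P0@[13:14]
[15] read 'b'  n2⇒n1 ·f  ** P1@[15:15]
[16] read 'b'  n1⇒n1 ·f  ** P1@[16:16]
[17] read 'c'  n1⇒n0 ·f
[18] read 'b'  n0⇒n1  ** P1@[18:18]
[19] read 'b'  n1⇒n1 ·f  ** P1@[19:19]
[20] read 'b'  n1⇒n1 ·f  ** P1@[20:20]
[21] read 'a'  n1⇒n2  ** P0@[20:21]
[22] read 'c'  n2⇒n0 ·f
[23] read 'b'  n0⇒n1  ** P1@[23:23]
[24] read 'b'  n1⇒n1 ·f  ** P1@[24:24]
[25] read 'b'  n1⇒n1 ·f  ** P1@[25:25]
[26] read 'a'  n1⇒n2  ** P0@[25:26]
[27] read 'b'  n2⇒n1 ·f  ** P1@[27:27]
[28] read 'a'  n1⇒n2  ** P0@[27:28]
[29] read 'c'  n2⇒n0 ·f
[30] read 'c'  n0⇒n0
[31] read 'b'  n0⇒n1  ** P1@[31:31]
[32] read 'a'  n1⇒n2  ** P0@[31:32]

All matches (sorted): [[3,1],[4,0],[8,1],[10,1],[11,1],[12,1],[13,1],[14,0],[15,1],[16,1],[18,1],[19,1],[20,1],[21,0],[23,1],[24,1],[25,1],[26,0],[27,1],[28,0],[31,1],[32,0]]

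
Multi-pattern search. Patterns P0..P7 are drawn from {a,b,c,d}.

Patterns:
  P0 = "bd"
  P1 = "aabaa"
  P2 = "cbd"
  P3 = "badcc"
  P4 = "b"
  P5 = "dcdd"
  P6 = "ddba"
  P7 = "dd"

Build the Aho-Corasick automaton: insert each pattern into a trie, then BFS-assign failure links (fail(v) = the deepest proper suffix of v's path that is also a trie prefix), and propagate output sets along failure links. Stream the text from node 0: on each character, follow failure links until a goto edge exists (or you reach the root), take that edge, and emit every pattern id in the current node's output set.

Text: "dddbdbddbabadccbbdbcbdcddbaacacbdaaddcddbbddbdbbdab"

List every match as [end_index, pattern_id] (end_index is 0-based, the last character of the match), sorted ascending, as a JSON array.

Construct AC machine:
Trie (insert patterns):
  0='ε' goto a→3 b→1 c→8 d→15
  1='b' goto a→11 d→2  ←P4
  2='bd' goto ·  ←P0
  3='a' goto a→4
  4='aa' goto b→5
  5='aab' goto a→6
  6='aaba' goto a→7
  7='aabaa' goto ·  ←P1
  8='c' goto b→9
  9='cb' goto d→10
  10='cbd' goto ·  ←P2
  11='ba' goto d→12
  12='bad' goto c→13
  13='badc' goto c→14
  14='badcc' goto ·  ←P3
  15='d' goto c→16 d→19
  16='dc' goto d→17
  17='dcd' goto d→18
  18='dcdd' goto ·  ←P5
  19='dd' goto b→20  ←P7
  20='ddb' goto a→21
  21='ddba' goto ·  ←P6

BFS fail/out derivation:
  n1('b'): parent n0 fail=0; on 'b' 0 → fail=0;  out {4}∪∅={4}
  n3('a'): parent n0 fail=0; on 'a' 0 → fail=0;  out ∅∪∅=∅
  n8('c'): parent n0 fail=0; on 'c' 0 → fail=0;  out ∅∪∅=∅
  n15('d'): parent n0 fail=0; on 'd' 0 → fail=0;  out ∅∪∅=∅
  n2('bd'): parent n1 fail=0; on 'd' 0 → fail=15;  out {0}∪∅={0}
  n4('aa'): parent n3 fail=0; on 'a' 0 → fail=3;  out ∅∪∅=∅
  n9('cb'): parent n8 fail=0; on 'b' 0 → fail=1;  out ∅∪{4}={4}
  n11('ba'): parent n1 fail=0; on 'a' 0 → fail=3;  out ∅∪∅=∅
  n16('dc'): parent n15 fail=0; on 'c' 0 → fail=8;  out ∅∪∅=∅
  n19('dd'): parent n15 fail=0; on 'd' 0 → fail=15;  out {7}∪∅={7}
  n5('aab'): parent n4 fail=3; on 'b' 3→0 → fail=1;  out ∅∪{4}={4}
  n10('cbd'): parent n9 fail=1; on 'd' 1 → fail=2;  out {2}∪{0}={0,2}
  n12('bad'): parent n11 fail=3; on 'd' 3→0 → fail=15;  out ∅∪∅=∅
  n17('dcd'): parent n16 fail=8; on 'd' 8→0 → fail=15;  out ∅∪∅=∅
  n20('ddb'): parent n19 fail=15; on 'b' 15→0 → fail=1;  out ∅∪{4}={4}
  n6('aaba'): parent n5 fail=1; on 'a' 1 → fail=11;  out ∅∪∅=∅
  n13('badc'): parent n12 fail=15; on 'c' 15 → fail=16;  out ∅∪∅=∅
  n18('dcdd'): parent n17 fail=15; on 'd' 15 → fail=19;  out {5}∪{7}={5,7}
  n21('ddba'): parent n20 fail=1; on 'a' 1 → fail=11;  out {6}∪∅={6}
  n7('aabaa'): parent n6 fail=11; on 'a' 11→3 → fail=4;  out {1}∪∅={1}
  n14('badcc'): parent n13 fail=16; on 'c' 16→8→0 → fail=8;  out {3}∪∅={3}

Text stream:
pos 0 'd': at 15
pos 1 'd': at 19  → match P7@[0:1]
pos 2 'd': at 19 (fail-walked)  → match P7@[1:2]
pos 3 'b': at 20  → match P4@[3:3]
pos 4 'd': at 2 (fail-walked)  → match P0@[3:4]
pos 5 'b': at 1 (fail-walked)  → match P4@[5:5]
pos 6 'd': at 2  → match P0@[5:6]
pos 7 'd': at 19 (fail-walked)  → match P7@[6:7]
pos 8 'b': at 20  → match P4@[8:8]
pos 9 'a': at 21  → match P6@[6:9]
pos 10 'b': at 1 (fail-walked)  → match P4@[10:10]
pos 11 'a': at 11
pos 12 'd': at 12
pos 13 'c': at 13
pos 14 'c': at 14  → match P3@[10:14]
pos 15 'b': at 9 (fail-walked)  → match P4@[15:15]
pos 16 'b': at 1 (fail-walked)  → match P4@[16:16]
pos 17 'd': at 2  → match P0@[16:17]
pos 18 'b': at 1 (fail-walked)  → match P4@[18:18]
pos 19 'c': at 8 (fail-walked)
pos 20 'b': at 9  → match P4@[20:20]
pos 21 'd': at 10  → match P0@[20:21],P2@[19:21]
pos 22 'c': at 16 (fail-walked)
pos 23 'd': at 17
pos 24 'd': at 18  → match P5@[21:24],P7@[23:24]
pos 25 'b': at 20 (fail-walked)  → match P4@[25:25]
pos 26 'a': at 21  → match P6@[23:26]
pos 27 'a': at 4 (fail-walked)
pos 28 'c': at 8 (fail-walked)
pos 29 'a': at 3 (fail-walked)
pos 30 'c': at 8 (fail-walked)
pos 31 'b': at 9  → match P4@[31:31]
pos 32 'd': at 10  → match P0@[31:32],P2@[30:32]
pos 33 'a': at 3 (fail-walked)
pos 34 'a': at 4
pos 35 'd': at 15 (fail-walked)
pos 36 'd': at 19  → match P7@[35:36]
pos 37 'c': at 16 (fail-walked)
pos 38 'd': at 17
pos 39 'd': at 18  → match P5@[36:39],P7@[38:39]
pos 40 'b': at 20 (fail-walked)  → match P4@[40:40]
pos 41 'b': at 1 (fail-walked)  → match P4@[41:41]
pos 42 'd': at 2  → match P0@[41:42]
pos 43 'd': at 19 (fail-walked)  → match P7@[42:43]
pos 44 'b': at 20  → match P4@[44:44]
pos 45 'd': at 2 (fail-walked)  → match P0@[44:45]
pos 46 'b': at 1 (fail-walked)  → match P4@[46:46]
pos 47 'b': at 1 (fail-walked)  → match P4@[47:47]
pos 48 'd': at 2  → match P0@[47:48]
pos 49 'a': at 3 (fail-walked)
pos 50 'b': at 1 (fail-walked)  → match P4@[50:50]

All matches (sorted): [[1,7],[2,7],[3,4],[4,0],[5,4],[6,0],[7,7],[8,4],[9,6],[10,4],[14,3],[15,4],[16,4],[17,0],[18,4],[20,4],[21,0],[21,2],[24,5],[24,7],[25,4],[26,6],[31,4],[32,0],[32,2],[36,7],[39,5],[39,7],[40,4],[41,4],[42,0],[43,7],[44,4],[45,0],[46,4],[47,4],[48,0],[50,4]]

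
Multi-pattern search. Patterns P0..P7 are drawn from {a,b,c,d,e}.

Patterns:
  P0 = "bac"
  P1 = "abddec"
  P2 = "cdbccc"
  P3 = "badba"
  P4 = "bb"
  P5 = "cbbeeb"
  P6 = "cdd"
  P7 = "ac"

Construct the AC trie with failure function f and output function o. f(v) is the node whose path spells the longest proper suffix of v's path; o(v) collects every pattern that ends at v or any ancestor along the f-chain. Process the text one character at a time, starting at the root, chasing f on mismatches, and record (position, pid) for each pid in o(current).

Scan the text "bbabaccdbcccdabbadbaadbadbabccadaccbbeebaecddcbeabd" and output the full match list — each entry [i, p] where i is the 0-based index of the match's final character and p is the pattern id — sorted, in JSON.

Construct AC machine:
Trie nodes:
  0='ε' goto a→4 b→1 c→10
  1='b' goto a→2 b→19
  2='ba' goto c→3 d→16
  3='bac' goto ·  ←P0
  4='a' goto b→5 c→26
  5='ab' goto d→6
  6='abd' goto d→7
  7='abdd' goto e→8
  8='abdde' goto c→9
  9='abddec' goto ·  ←P1
  10='c' goto b→20 d→11
  11='cd' goto b→12 d→25
  12='cdb' goto c→13
  13='cdbc' goto c→14
  14='cdbcc' goto c→15
  15='cdbccc' goto ·  ←P2
  16='bad' goto b→17
  17='badb' goto a→18
  18='badba' goto ·  ←P3
  19='bb' goto ·  ←P4
  20='cb' goto b→21
  21='cbb' goto e→22
  22='cbbe' goto e→23
  23='cbbee' goto b→24
  24='cbbeeb' goto ·  ←P5
  25='cdd' goto ·  ←P6
  26='ac' goto ·  ←P7

BFS fail/out derivation:
  n1('b'): parent n0 fail=0; on 'b' 0 → fail=0;  out ∅∪∅=∅
  n4('a'): parent n0 fail=0; on 'a' 0 → fail=0;  out ∅∪∅=∅
  n10('c'): parent n0 fail=0; on 'c' 0 → fail=0;  out ∅∪∅=∅
  n2('ba'): parent n1 fail=0; on 'a' 0 → fail=4;  out ∅∪∅=∅
  n5('ab'): parent n4 fail=0; on 'b' 0 → fail=1;  out ∅∪∅=∅
  n11('cd'): parent n10 fail=0; on 'd' 0 → fail=0;  out ∅∪∅=∅
  n19('bb'): parent n1 fail=0; on 'b' 0 → fail=1;  out {4}∪∅={4}
  n20('cb'): parent n10 fail=0; on 'b' 0 → fail=1;  out ∅∪∅=∅
  n26('ac'): parent n4 fail=0; on 'c' 0 → fail=10;  out {7}∪∅={7}
  n3('bac'): parent n2 fail=4; on 'c' 4 → fail=26;  out {0}∪{7}={0,7}
  n6('abd'): parent n5 fail=1; on 'd' 1→0 → fail=0;  out ∅∪∅=∅
  n12('cdb'): parent n11 fail=0; on 'b' 0 → fail=1;  out ∅∪∅=∅
  n16('bad'): parent n2 fail=4; on 'd' 4→0 → fail=0;  out ∅∪∅=∅
  n21('cbb'): parent n20 fail=1; on 'b' 1 → fail=19;  out ∅∪{4}={4}
  n25('cdd'): parent n11 fail=0; on 'd' 0 → fail=0;  out {6}∪∅={6}
  n7('abdd'): parent n6 fail=0; on 'd' 0 → fail=0;  out ∅∪∅=∅
  n13('cdbc'): parent n12 fail=1; on 'c' 1→0 → fail=10;  out ∅∪∅=∅
  n17('badb'): parent n16 fail=0; on 'b' 0 → fail=1;  out ∅∪∅=∅
  n22('cbbe'): parent n21 fail=19; on 'e' 19→1→0 → fail=0;  out ∅∪∅=∅
  n8('abdde'): parent n7 fail=0; on 'e' 0 → fail=0;  out ∅∪∅=∅
  n14('cdbcc'): parent n13 fail=10; on 'c' 10→0 → fail=10;  out ∅∪∅=∅
  n18('badba'): parent n17 fail=1; on 'a' 1 → fail=2;  out {3}∪∅={3}
  n23('cbbee'): parent n22 fail=0; on 'e' 0 → fail=0;  out ∅∪∅=∅
  n9('abddec'): parent n8 fail=0; on 'c' 0 → fail=10;  out {1}∪∅={1}
  n15('cdbccc'): parent n14 fail=10; on 'c' 10→0 → fail=10;  out {2}∪∅={2}
  n24('cbbeeb'): parent n23 fail=0; on 'b' 0 → fail=1;  out {5}∪∅={5}

Text stream:
i=0 'b': node 0→1
i=1 'b': node 1→19  → match P4@[0:1]
i=2 'a': node 19→2 (via fail)
i=3 'b': node 2→5 (via fail)
i=4 'a': node 5→2 (via fail)
i=5 'c': node 2→3  → match P0@[3:5],P7@[4:5]
i=6 'c': node 3→10 (via fail)
i=7 'd': node 10→11
i=8 'b': node 11→12
i=9 'c': node 12→13
i=10 'c': node 13→14
i=11 'c': node 14→15  → match P2@[6:11]
i=12 'd': node 15→11 (via fail)
i=13 'a': node 11→4 (via fail)
i=14 'b': node 4→5
i=15 'b': node 5→19 (via fail)  → match P4@[14:15]
i=16 'a': node 19→2 (via fail)
i=17 'd': node 2→16
i=18 'b': node 16→17
i=19 'a': node 17→18  → match P3@[15:19]
i=20 'a': node 18→4 (via fail)
i=21 'd': node 4→0 (via fail)
i=22 'b': node 0→1
i=23 'a': node 1→2
i=24 'd': node 2→16
i=25 'b': node 16→17
i=26 'a': node 17→18  → match P3@[22:26]
i=27 'b': node 18→5 (via fail)
i=28 'c': node 5→10 (via fail)
i=29 'c': node 10→10 (via fail)
i=30 'a': node 10→4 (via fail)
i=31 'd': node 4→0 (via fail)
i=32 'a': node 0→4
i=33 'c': node 4→26  → match P7@[32:33]
i=34 'c': node 26→10 (via fail)
i=35 'b': node 10→20
i=36 'b': node 20→21  → match P4@[35:36]
i=37 'e': node 21→22
i=38 'e': node 22→23
i=39 'b': node 23→24  → match P5@[34:39]
i=40 'a': node 24→2 (via fail)
i=41 'e': node 2→0 (via fail)
i=42 'c': node 0→10
i=43 'd': node 10→11
i=44 'd': node 11→25  → match P6@[42:44]
i=45 'c': node 25→10 (via fail)
i=46 'b': node 10→20
i=47 'e': node 20→0 (via fail)
i=48 'a': node 0→4
i=49 'b': node 4→5
i=50 'd': node 5→6

Result: [[1,4],[5,0],[5,7],[11,2],[15,4],[19,3],[26,3],[33,7],[36,4],[39,5],[44,6]]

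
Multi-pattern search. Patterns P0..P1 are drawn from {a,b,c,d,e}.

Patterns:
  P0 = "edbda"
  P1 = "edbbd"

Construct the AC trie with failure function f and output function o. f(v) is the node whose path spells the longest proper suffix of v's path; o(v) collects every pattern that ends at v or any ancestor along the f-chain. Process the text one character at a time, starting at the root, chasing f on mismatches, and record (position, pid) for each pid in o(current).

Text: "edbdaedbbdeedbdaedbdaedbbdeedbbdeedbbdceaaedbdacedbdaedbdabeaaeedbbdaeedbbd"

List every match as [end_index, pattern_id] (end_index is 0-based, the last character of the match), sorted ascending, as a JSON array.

Build:
Trie (insert patterns):
  0='ε' goto e→1
  1='e' goto d→2
  2='ed' goto b→3
  3='edb' goto b→6 d→4
  4='edbd' goto a→5
  5='edbda' goto ·  [P0 ends]
  6='edbb' goto d→7
  7='edbbd' goto ·  [P1 ends]

Failure links (BFS by depth):
  fail(1) 'e': from fail(0)=0 chase 'e': 0 ⇒ 0;  out=∅∪out(0)=∅
  fail(2) 'ed': from fail(1)=0 chase 'd': 0 ⇒ 0;  out=∅∪out(0)=∅
  fail(3) 'edb': from fail(2)=0 chase 'b': 0 ⇒ 0;  out=∅∪out(0)=∅
  fail(4) 'edbd': from fail(3)=0 chase 'd': 0 ⇒ 0;  out=∅∪out(0)=∅
  fail(6) 'edbb': from fail(3)=0 chase 'b': 0 ⇒ 0;  out=∅∪out(0)=∅
  fail(5) 'edbda': from fail(4)=0 chase 'a': 0 ⇒ 0;  out={0}∪out(0)={0}
  fail(7) 'edbbd': from fail(6)=0 chase 'd': 0 ⇒ 0;  out={1}∪out(0)={1}

Text stream:
pos 0 'e': at 1
pos 1 'd': at 2
pos 2 'b': at 3
pos 3 'd': at 4
pos 4 'a': at 5  → match P0@[0:4]
pos 5 'e': at 1 ·f
pos 6 'd': at 2
pos 7 'b': at 3
pos 8 'b': at 6
pos 9 'd': at 7  → match P1@[5:9]
pos 10 'e': at 1 ·f
pos 11 'e': at 1 ·f
pos 12 'd': at 2
pos 13 'b': at 3
pos 14 'd': at 4
pos 15 'a': at 5  → match P0@[11:15]
pos 16 'e': at 1 ·f
pos 17 'd': at 2
pos 18 'b': at 3
pos 19 'd': at 4
pos 20 'a': at 5  → match P0@[16:20]
pos 21 'e': at 1 ·f
pos 22 'd': at 2
pos 23 'b': at 3
pos 24 'b': at 6
pos 25 'd': at 7  → match P1@[21:25]
pos 26 'e': at 1 ·f
pos 27 'e': at 1 ·f
pos 28 'd': at 2
pos 29 'b': at 3
pos 30 'b': at 6
pos 31 'd': at 7  → match P1@[27:31]
pos 32 'e': at 1 ·f
pos 33 'e': at 1 ·f
pos 34 'd': at 2
pos 35 'b': at 3
pos 36 'b': at 6
pos 37 'd': at 7  → match P1@[33:37]
pos 38 'c': at 0 ·f
pos 39 'e': at 1
pos 40 'a': at 0 ·f
pos 41 'a': at 0
pos 42 'e': at 1
pos 43 'd': at 2
pos 44 'b': at 3
pos 45 'd': at 4
pos 46 'a': at 5  → match P0@[42:46]
pos 47 'c': at 0 ·f
pos 48 'e': at 1
pos 49 'd': at 2
pos 50 'b': at 3
pos 51 'd': at 4
pos 52 'a': at 5  → match P0@[48:52]
pos 53 'e': at 1 ·f
pos 54 'd': at 2
pos 55 'b': at 3
pos 56 'd': at 4
pos 57 'a': at 5  → match P0@[53:57]
pos 58 'b': at 0 ·f
pos 59 'e': at 1
pos 60 'a': at 0 ·f
pos 61 'a': at 0
pos 62 'e': at 1
pos 63 'e': at 1 ·f
pos 64 'd': at 2
pos 65 'b': at 3
pos 66 'b': at 6
pos 67 'd': at 7  → match P1@[63:67]
pos 68 'a': at 0 ·f
pos 69 'e': at 1
pos 70 'e': at 1 ·f
pos 71 'd': at 2
pos 72 'b': at 3
pos 73 'b': at 6
pos 74 'd': at 7  → match P1@[70:74]

Matches: [[4,0],[9,1],[15,0],[20,0],[25,1],[31,1],[37,1],[46,0],[52,0],[57,0],[67,1],[74,1]]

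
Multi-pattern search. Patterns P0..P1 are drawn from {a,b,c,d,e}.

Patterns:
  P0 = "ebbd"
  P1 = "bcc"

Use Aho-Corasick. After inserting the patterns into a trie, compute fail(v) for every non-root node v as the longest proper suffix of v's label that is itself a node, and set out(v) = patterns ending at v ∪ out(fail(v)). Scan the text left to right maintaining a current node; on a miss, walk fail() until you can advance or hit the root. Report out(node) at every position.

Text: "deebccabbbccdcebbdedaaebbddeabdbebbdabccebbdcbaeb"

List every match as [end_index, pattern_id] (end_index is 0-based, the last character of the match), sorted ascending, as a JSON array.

Construct AC machine:
Trie (insert patterns):
  0='ε' goto b→5 e→1
  1='e' goto b→2
  2='eb' goto b→3
  3='ebb' goto d→4
  4='ebbd' goto ·  ←P0
  5='b' goto c→6
  6='bc' goto c→7
  7='bcc' goto ·  ←P1

Failure links (BFS by depth):
  n1('e'): parent n0 fail=0; on 'e' 0 → fail=0;  out ∅∪∅=∅
  n5('b'): parent n0 fail=0; on 'b' 0 → fail=0;  out ∅∪∅=∅
  n2('eb'): parent n1 fail=0; on 'b' 0 → fail=5;  out ∅∪∅=∅
  n6('bc'): parent n5 fail=0; on 'c' 0 → fail=0;  out ∅∪∅=∅
  n3('ebb'): parent n2 fail=5; on 'b' 5→0 → fail=5;  out ∅∪∅=∅
  n7('bcc'): parent n6 fail=0; on 'c' 0 → fail=0;  out {1}∪∅={1}
  n4('ebbd'): parent n3 fail=5; on 'd' 5→0 → fail=0;  out {0}∪∅={0}

Scan:
i=0 'd': node 0→0
i=1 'e': node 0→1
i=2 'e': node 1→1 (fail-walked)
i=3 'b': node 1→2
i=4 'c': node 2→6 (fail-walked)
i=5 'c': node 6→7  → match P1@[3:5]
i=6 'a': node 7→0 (fail-walked)
i=7 'b': node 0→5
i=8 'b': node 5→5 (fail-walked)
i=9 'b': node 5→5 (fail-walked)
i=10 'c': node 5→6
i=11 'c': node 6→7  → match P1@[9:11]
i=12 'd': node 7→0 (fail-walked)
i=13 'c': node 0→0
i=14 'e': node 0→1
i=15 'b': node 1→2
i=16 'b': node 2→3
i=17 'd': node 3→4  → match P0@[14:17]
i=18 'e': node 4→1 (fail-walked)
i=19 'd': node 1→0 (fail-walked)
i=20 'a': node 0→0
i=21 'a': node 0→0
i=22 'e': node 0→1
i=23 'b': node 1→2
i=24 'b': node 2→3
i=25 'd': node 3→4  → match P0@[22:25]
i=26 'd': node 4→0 (fail-walked)
i=27 'e': node 0→1
i=28 'a': node 1→0 (fail-walked)
i=29 'b': node 0→5
i=30 'd': node 5→0 (fail-walked)
i=31 'b': node 0→5
i=32 'e': node 5→1 (fail-walked)
i=33 'b': node 1→2
i=34 'b': node 2→3
i=35 'd': node 3→4  → match P0@[32:35]
i=36 'a': node 4→0 (fail-walked)
i=37 'b': node 0→5
i=38 'c': node 5→6
i=39 'c': node 6→7  → match P1@[37:39]
i=40 'e': node 7→1 (fail-walked)
i=41 'b': node 1→2
i=42 'b': node 2→3
i=43 'd': node 3→4  → match P0@[40:43]
i=44 'c': node 4→0 (fail-walked)
i=45 'b': node 0→5
i=46 'a': node 5→0 (fail-walked)
i=47 'e': node 0→1
i=48 'b': node 1→2

Result: [[5,1],[11,1],[17,0],[25,0],[35,0],[39,1],[43,0]]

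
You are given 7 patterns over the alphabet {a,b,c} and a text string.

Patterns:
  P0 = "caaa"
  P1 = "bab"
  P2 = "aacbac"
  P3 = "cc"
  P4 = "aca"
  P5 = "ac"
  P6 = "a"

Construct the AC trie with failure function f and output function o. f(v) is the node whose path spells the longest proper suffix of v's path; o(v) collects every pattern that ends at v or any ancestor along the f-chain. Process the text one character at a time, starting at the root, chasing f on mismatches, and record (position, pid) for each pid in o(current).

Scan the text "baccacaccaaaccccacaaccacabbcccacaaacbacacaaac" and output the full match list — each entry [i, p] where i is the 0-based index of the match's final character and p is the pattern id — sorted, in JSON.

Construct AC machine:
Trie (insert patterns):
  0='ε' goto a→8 b→5 c→1
  1='c' goto a→2 c→14
  2='ca' goto a→3
  3='caa' goto a→4
  4='caaa' goto ·  ←P0
  5='b' goto a→6
  6='ba' goto b→7
  7='bab' goto ·  ←P1
  8='a' goto a→9 c→15  ←P6
  9='aa' goto c→10
  10='aac' goto b→11
  11='aacb' goto a→12
  12='aacba' goto c→13
  13='aacbac' goto ·  ←P2
  14='cc' goto ·  ←P3
  15='ac' goto a→16  ←P5
  16='aca' goto ·  ←P4

BFS fail/out derivation:
  n1('c'): parent n0 fail=0; on 'c' 0 → fail=0;  out ∅∪∅=∅
  n5('b'): parent n0 fail=0; on 'b' 0 → fail=0;  out ∅∪∅=∅
  n8('a'): parent n0 fail=0; on 'a' 0 → fail=0;  out {6}∪∅={6}
  n2('ca'): parent n1 fail=0; on 'a' 0 → fail=8;  out ∅∪{6}={6}
  n6('ba'): parent n5 fail=0; on 'a' 0 → fail=8;  out ∅∪{6}={6}
  n9('aa'): parent n8 fail=0; on 'a' 0 → fail=8;  out ∅∪{6}={6}
  n14('cc'): parent n1 fail=0; on 'c' 0 → fail=1;  out {3}∪∅={3}
  n15('ac'): parent n8 fail=0; on 'c' 0 → fail=1;  out {5}∪∅={5}
  n3('caa'): parent n2 fail=8; on 'a' 8 → fail=9;  out ∅∪{6}={6}
  n7('bab'): parent n6 fail=8; on 'b' 8→0 → fail=5;  out {1}∪∅={1}
  n10('aac'): parent n9 fail=8; on 'c' 8 → fail=15;  out ∅∪{5}={5}
  n16('aca'): parent n15 fail=1; on 'a' 1 → fail=2;  out {4}∪{6}={4,6}
  n4('caaa'): parent n3 fail=9; on 'a' 9→8 → fail=9;  out {0}∪{6}={0,6}
  n11('aacb'): parent n10 fail=15; on 'b' 15→1→0 → fail=5;  out ∅∪∅=∅
  n12('aacba'): parent n11 fail=5; on 'a' 5 → fail=6;  out ∅∪{6}={6}
  n13('aacbac'): parent n12 fail=6; on 'c' 6→8 → fail=15;  out {2}∪{5}={2,5}

Text stream:
pos 0 'b': at 5
pos 1 'a': at 6  emit P6@[1:1]
pos 2 'c': at 15 ·f  emit P5@[1:2]
pos 3 'c': at 14 ·f  emit P3@[2:3]
pos 4 'a': at 2 ·f  emit P6@[4:4]
pos 5 'c': at 15 ·f  emit P5@[4:5]
pos 6 'a': at 16  emit P4@[4:6],P6@[6:6]
pos 7 'c': at 15 ·f  emit P5@[6:7]
pos 8 'c': at 14 ·f  emit P3@[7:8]
pos 9 'a': at 2 ·f  emit P6@[9:9]
pos 10 'a': at 3  emit P6@[10:10]
pos 11 'a': at 4  emit P0@[8:11],P6@[11:11]
pos 12 'c': at 10 ·f  emit P5@[11:12]
pos 13 'c': at 14 ·f  emit P3@[12:13]
pos 14 'c': at 14 ·f  emit P3@[13:14]
pos 15 'c': at 14 ·f  emit P3@[14:15]
pos 16 'a': at 2 ·f  emit P6@[16:16]
pos 17 'c': at 15 ·f  emit P5@[16:17]
pos 18 'a': at 16  emit P4@[16:18],P6@[18:18]
pos 19 'a': at 3 ·f  emit P6@[19:19]
pos 20 'c': at 10 ·f  emit P5@[19:20]
pos 21 'c': at 14 ·f  emit P3@[20:21]
pos 22 'a': at 2 ·f  emit P6@[22:22]
pos 23 'c': at 15 ·f  emit P5@[22:23]
pos 24 'a': at 16  emit P4@[22:24],P6@[24:24]
pos 25 'b': at 5 ·f
pos 26 'b': at 5 ·f
pos 27 'c': at 1 ·f
pos 28 'c': at 14  emit P3@[27:28]
pos 29 'c': at 14 ·f  emit P3@[28:29]
pos 30 'a': at 2 ·f  emit P6@[30:30]
pos 31 'c': at 15 ·f  emit P5@[30:31]
pos 32 'a': at 16  emit P4@[30:32],P6@[32:32]
pos 33 'a': at 3 ·f  emit P6@[33:33]
pos 34 'a': at 4  emit P0@[31:34],P6@[34:34]
pos 35 'c': at 10 ·f  emit P5@[34:35]
pos 36 'b': at 11
pos 37 'a': at 12  emit P6@[37:37]
pos 38 'c': at 13  emit P2@[33:38],P5@[37:38]
pos 39 'a': at 16 ·f  emit P4@[37:39],P6@[39:39]
pos 40 'c': at 15 ·f  emit P5@[39:40]
pos 41 'a': at 16  emit P4@[39:41],P6@[41:41]
pos 42 'a': at 3 ·f  emit P6@[42:42]
pos 43 'a': at 4  emit P0@[40:43],P6@[43:43]
pos 44 'c': at 10 ·f  emit P5@[43:44]

Matches: [[1,6],[2,5],[3,3],[4,6],[5,5],[6,4],[6,6],[7,5],[8,3],[9,6],[10,6],[11,0],[11,6],[12,5],[13,3],[14,3],[15,3],[16,6],[17,5],[18,4],[18,6],[19,6],[20,5],[21,3],[22,6],[23,5],[24,4],[24,6],[28,3],[29,3],[30,6],[31,5],[32,4],[32,6],[33,6],[34,0],[34,6],[35,5],[37,6],[38,2],[38,5],[39,4],[39,6],[40,5],[41,4],[41,6],[42,6],[43,0],[43,6],[44,5]]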